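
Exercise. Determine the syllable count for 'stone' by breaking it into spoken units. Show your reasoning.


Break 'stone' into syllables: stone -> stone = 1 syllable

1 syllable


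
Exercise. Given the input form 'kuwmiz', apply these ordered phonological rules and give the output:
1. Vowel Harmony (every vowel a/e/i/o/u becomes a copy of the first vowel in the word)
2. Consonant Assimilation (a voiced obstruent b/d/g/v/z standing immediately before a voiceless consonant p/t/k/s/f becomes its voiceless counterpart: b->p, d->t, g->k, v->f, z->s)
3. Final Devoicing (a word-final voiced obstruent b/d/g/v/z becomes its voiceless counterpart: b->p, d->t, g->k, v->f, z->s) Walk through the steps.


Starting form: 'kuwmiz'
Rule 1: Vowel Harmony: all vowels become 'u' (matching first vowel). 'kuwmiz' -> 'kuwmuz'
Rule 2: Consonant Assimilation: no voiced obstruent (b/d/g/v/z) stands immediately before a voiceless consonant (p/t/k/s/f). No change.
Rule 3: Final Devoicing: word-final voiced obstruent 'z' becomes voiceless 's'. 'kuwmuz' -> 'kuwmus'
Final form: 'kuwmus'

kuwmus


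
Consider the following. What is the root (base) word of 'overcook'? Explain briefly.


Remove prefix 'over' from 'overcook' to get root 'cook'.

cook


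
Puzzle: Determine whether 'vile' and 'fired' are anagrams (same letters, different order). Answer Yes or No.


Sorted letters of 'vile': 'eilv'
Sorted letters of 'fired': 'defir'
They do not match.

No


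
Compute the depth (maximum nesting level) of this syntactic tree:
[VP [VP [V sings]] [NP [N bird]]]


Count bracket nesting levels:
'[' at pos 0: depth = 1
'[' at pos 4: depth = 2
'[' at pos 8: depth = 3
'[' at pos 19: depth = 2
'[' at pos 23: depth = 3
Maximum depth reached: 3

3


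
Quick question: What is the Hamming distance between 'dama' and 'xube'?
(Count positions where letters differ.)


Alignment:
Position 1: 'd' vs 'x' = DIFFER
Position 2: 'a' vs 'u' = DIFFER
Position 3: 'm' vs 'b' = DIFFER
Position 4: 'a' vs 'e' = DIFFER
Total differences: 4

4


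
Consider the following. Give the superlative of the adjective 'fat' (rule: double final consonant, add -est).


Apply superlative formation (double final consonant, add -est): 'fat' -> 'fattest'.

fattest


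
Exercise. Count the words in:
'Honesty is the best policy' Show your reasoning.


Split into words: Honesty | is | the | best | policy = 5 words.

5


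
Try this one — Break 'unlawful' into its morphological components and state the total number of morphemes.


Step 1: Identify prefix: 'un' (meaning: not/reverse)
Step 2: Identify root: 'law'
Step 3: Identify suffix(es): 'ful'
Decomposition: un- (prefix: not/reverse) + law (root) + -ful (suffix: full of)
Total morphemes: 3

3 morphemes (un- (prefix: not/reverse) + law (root) + -ful (suffix: full of))


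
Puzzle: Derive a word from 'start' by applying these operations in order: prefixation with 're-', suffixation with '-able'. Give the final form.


Step 1: Add prefix 're-' to 'start' = 'restart'
Step 2: Add suffix '-able' to 'restart' = 'restartable'

restartable


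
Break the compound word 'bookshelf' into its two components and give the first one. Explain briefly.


Split 'bookshelf' into 'book' + 'shelf'. The first part is 'book'.

book


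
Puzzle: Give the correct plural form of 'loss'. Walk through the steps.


Apply rule: Add -es (sibilant/fricative ending). 'loss' becomes 'losses'.

losses


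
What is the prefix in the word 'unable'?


The word 'unable' = 'un' (prefix) + 'able' (root). The prefix is 'un'.

un


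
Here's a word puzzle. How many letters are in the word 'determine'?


Spell out 'determine' and number each letter: d(1), e(2), t(3), e(4), r(5), m(6), i(7), n(8), e(9). Total: 9 letters.

9


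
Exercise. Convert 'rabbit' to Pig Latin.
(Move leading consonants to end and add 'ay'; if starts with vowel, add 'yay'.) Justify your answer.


'rabbit': move consonant cluster 'r' to end and add 'ay': 'abbitray'.

abbitray


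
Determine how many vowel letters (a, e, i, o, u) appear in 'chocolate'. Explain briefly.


Vowels in 'chocolate': o, o, a, e = 4 vowels.

4


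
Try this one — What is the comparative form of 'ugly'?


Apply comparative formation (consonant + y: change y to i, add -er): 'ugly' -> 'uglier'.

uglier


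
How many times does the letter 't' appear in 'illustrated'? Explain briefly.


Letter 't' in 'illustrated': found at position(s) 6, 9 = 2 occurrence(s).

2


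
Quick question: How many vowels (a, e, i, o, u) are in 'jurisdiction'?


Vowels in 'jurisdiction': u, i, i, i, o = 5 vowels.

5


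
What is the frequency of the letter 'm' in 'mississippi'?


Letter 'm' in 'mississippi': found at position(s) 1 = 1 occurrence(s).

1


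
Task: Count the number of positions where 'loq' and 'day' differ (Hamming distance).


Alignment:
Position 1: 'l' vs 'd' = DIFFER
Position 2: 'o' vs 'a' = DIFFER
Position 3: 'q' vs 'y' = DIFFER
Total differences: 3

3


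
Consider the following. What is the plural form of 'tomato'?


Apply rule: Add -es (consonant + o). 'tomato' becomes 'tomatoes'.

tomatoes


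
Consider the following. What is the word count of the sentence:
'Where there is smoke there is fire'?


Split into words: Where | there | is | smoke | there | is | fire = 7 words.

7


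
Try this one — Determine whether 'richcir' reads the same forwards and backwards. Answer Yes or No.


Forward: 'richcir'
Reversed: 'richcir'
They are identical.

Yes


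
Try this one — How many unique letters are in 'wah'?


Unique letters in 'wah': {a, h, w} = 3 distinct letters.

3


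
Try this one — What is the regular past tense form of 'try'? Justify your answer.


Apply rule: Change -y to -ied. 'try' becomes 'tried'.

tried


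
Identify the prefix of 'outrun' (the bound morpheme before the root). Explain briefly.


The word 'outrun' = 'out' (prefix) + 'run' (root). The prefix is 'out'.

out


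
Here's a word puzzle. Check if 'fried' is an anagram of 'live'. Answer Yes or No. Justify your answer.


Sorted letters of 'fried': 'defir'
Sorted letters of 'live': 'eilv'
They do not match.

No


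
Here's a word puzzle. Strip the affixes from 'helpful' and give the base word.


Remove suffix '-ful' from 'helpful' to get root 'help'.

help


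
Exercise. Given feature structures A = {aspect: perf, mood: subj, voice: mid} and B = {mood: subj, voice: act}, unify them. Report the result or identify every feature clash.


Compare features:
aspect: A=perf vs B=_ -> unified: perf
mood: A=subj vs B=subj -> unified: subj
voice: A=mid vs B=act -> CLASH
Clash detected on feature 'voice' (mid vs act); unification fails.

CLASH on 'voice' (mid vs act)


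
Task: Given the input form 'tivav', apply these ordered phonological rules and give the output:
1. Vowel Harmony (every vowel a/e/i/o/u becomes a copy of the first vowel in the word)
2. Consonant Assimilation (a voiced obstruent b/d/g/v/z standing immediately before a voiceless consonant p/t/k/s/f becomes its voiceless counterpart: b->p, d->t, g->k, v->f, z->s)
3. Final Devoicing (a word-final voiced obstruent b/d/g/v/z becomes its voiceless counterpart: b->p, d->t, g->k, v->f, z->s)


Starting form: 'tivav'
Rule 1: Vowel Harmony: all vowels become 'i' (matching first vowel). 'tivav' -> 'tiviv'
Rule 2: Consonant Assimilation: no voiced obstruent (b/d/g/v/z) stands immediately before a voiceless consonant (p/t/k/s/f). No change.
Rule 3: Final Devoicing: word-final voiced obstruent 'v' becomes voiceless 'f'. 'tiviv' -> 'tivif'
Final form: 'tivif'

tivif


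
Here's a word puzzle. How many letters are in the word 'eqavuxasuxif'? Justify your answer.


Spell out 'eqavuxasuxif' and number each letter: e(1), q(2), a(3), v(4), u(5), x(6), a(7), s(8), u(9), x(10), i(11), f(12). Total: 12 letters.

12


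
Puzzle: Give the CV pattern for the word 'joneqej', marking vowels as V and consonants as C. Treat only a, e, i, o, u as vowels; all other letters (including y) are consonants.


Letter mapping: j = C, o = V, n = C, e = V, q = C, e = V, j = C.

CVCVCVC


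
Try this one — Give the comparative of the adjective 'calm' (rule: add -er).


Apply comparative formation (add -er): 'calm' -> 'calmer'.

calmer


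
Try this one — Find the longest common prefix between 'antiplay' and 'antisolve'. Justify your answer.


Compare from the start: 4 characters match: 'anti'. Mismatch at position 5: 'p' vs 's'.

anti


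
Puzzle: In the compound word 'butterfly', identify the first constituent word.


Split 'butterfly' into 'butter' + 'fly'. The first part is 'butter'.

butter


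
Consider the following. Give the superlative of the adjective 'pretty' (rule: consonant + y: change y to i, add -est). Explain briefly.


Apply superlative formation (consonant + y: change y to i, add -est): 'pretty' -> 'prettiest'.

prettiest


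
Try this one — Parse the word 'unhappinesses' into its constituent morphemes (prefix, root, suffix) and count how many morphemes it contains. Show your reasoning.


Step 1: Identify prefix: 'un' (meaning: not/reverse)
Step 2: Identify root: 'happy'
Step 3: Identify suffix(es): 'ness, es'
Decomposition: un- (prefix: not/reverse) + happy (root) + -ness (suffix: state of) + -es (plural)
Total morphemes: 4

4 morphemes (un- (prefix: not/reverse) + happy (root) + -ness (suffix: state of) + -es (plural))


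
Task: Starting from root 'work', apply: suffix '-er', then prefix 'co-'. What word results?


Step 1: Add suffix '-er' to 'work' = 'worker'
Step 2: Add prefix 'co-' to 'worker' = 'coworker'

coworker


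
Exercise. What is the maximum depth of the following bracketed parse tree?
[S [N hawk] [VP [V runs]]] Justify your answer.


Count bracket nesting levels:
'[' at pos 0: depth = 1
'[' at pos 3: depth = 2
'[' at pos 12: depth = 2
'[' at pos 16: depth = 3
Maximum depth reached: 3

3


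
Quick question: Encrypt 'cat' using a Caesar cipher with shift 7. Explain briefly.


Shift each letter by 7: c -> j, a -> h, t -> a. Result: 'jha'.

jha


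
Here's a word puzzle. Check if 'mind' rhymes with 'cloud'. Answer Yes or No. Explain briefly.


Rime (stressed vowel + following sounds) of 'mind': -ind = /aɪnd/
Rime of 'cloud': -oud = /aʊd/
/aɪnd/ and /aʊd/ are different ending sounds, so the words do not rhyme.

No


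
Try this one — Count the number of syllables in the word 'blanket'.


Break 'blanket' into syllables: blan-ket -> blan | ket = 2 syllables

2 syllables


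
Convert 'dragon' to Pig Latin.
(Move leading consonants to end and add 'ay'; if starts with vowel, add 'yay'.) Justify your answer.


'dragon': move consonant cluster 'dr' to end and add 'ay': 'agondray'.

agondray


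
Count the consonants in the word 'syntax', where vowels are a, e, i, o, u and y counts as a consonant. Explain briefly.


Consonants in 'syntax': s, y, n, t, x = 5 consonants.

5


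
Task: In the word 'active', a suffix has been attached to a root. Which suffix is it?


The word 'active' = 'act' (root) + '-ive' (suffix). The suffix is '-ive'.

ive


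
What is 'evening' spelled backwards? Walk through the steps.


Reverse 'evening' character by character: 'gnineve'.

gnineve


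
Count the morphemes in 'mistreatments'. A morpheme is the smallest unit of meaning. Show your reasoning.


Decomposition: mis- (prefix) + treat (root) + -ment (suffix) + -s (plural) = 4 morpheme(s)

4 morphemes


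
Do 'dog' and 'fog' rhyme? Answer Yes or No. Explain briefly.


Rime (stressed vowel + following sounds) of 'dog': -og = /ɒg/
Rime of 'fog': -og = /ɒg/
/ɒg/ and /ɒg/ are the same ending sound, so the words rhyme.

Yes


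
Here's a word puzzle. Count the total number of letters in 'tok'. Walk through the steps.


Spell out 'tok' and number each letter: t(1), o(2), k(3). Total: 3 letters.

3


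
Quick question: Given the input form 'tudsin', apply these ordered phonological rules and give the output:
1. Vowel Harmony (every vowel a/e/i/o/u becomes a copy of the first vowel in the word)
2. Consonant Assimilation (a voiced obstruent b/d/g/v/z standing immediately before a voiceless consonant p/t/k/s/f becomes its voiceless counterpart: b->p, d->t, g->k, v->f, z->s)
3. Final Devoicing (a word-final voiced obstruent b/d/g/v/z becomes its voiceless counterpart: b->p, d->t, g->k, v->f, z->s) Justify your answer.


Starting form: 'tudsin'
Rule 1: Vowel Harmony: all vowels become 'u' (matching first vowel). 'tudsin' -> 'tudsun'
Rule 2: Consonant Assimilation: voiced obstruent before voiceless consonant becomes voiceless ('ds' -> 'ts'). 'tudsun' -> 'tutsun'
Rule 3: Final Devoicing: final consonant 'n' is not one of the voiced obstruents b/d/g/v/z. No change.
Final form: 'tutsun'

tutsun


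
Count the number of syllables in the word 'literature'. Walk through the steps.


Break 'literature' into syllables: lit-er-a-ture -> lit | er | a | ture = 4 syllables

4 syllables


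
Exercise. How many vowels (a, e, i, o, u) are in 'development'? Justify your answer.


Vowels in 'development': e, e, o, e = 4 vowels.

4


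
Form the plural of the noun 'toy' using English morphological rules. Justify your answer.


Apply rule: Add -s. 'toy' becomes 'toys'.

toys


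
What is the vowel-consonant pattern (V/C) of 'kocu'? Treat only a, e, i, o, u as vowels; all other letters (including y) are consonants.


Letter mapping: k = C, o = V, c = C, u = V.

CVCV


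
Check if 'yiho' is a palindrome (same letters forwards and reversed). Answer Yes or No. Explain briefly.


Forward: 'yiho'
Reversed: 'ohiy'
They differ.

No


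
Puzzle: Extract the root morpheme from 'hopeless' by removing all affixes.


Remove suffix '-less' from 'hopeless' to get root 'hope'.

hope


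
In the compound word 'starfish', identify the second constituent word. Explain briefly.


Split 'starfish' into 'star' + 'fish'. The second part is 'fish'.

fish


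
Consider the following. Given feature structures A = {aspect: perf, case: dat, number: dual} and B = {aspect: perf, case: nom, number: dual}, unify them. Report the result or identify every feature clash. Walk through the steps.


Compare features:
aspect: A=perf vs B=perf -> unified: perf
case: A=dat vs B=nom -> CLASH
number: A=dual vs B=dual -> unified: dual
Clash detected on feature 'case' (dat vs nom); unification fails.

CLASH on 'case' (dat vs nom)


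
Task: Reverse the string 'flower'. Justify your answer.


Reverse 'flower' character by character: 'rewolf'.

rewolf


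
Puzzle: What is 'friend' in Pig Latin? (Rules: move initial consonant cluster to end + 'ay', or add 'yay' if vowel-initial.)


'friend': move consonant cluster 'fr' to end and add 'ay': 'iendfray'.

iendfray


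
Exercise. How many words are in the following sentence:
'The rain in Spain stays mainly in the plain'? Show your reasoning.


Split into words: The | rain | in | Spain | stays | mainly | in | the | plain = 9 words.

9


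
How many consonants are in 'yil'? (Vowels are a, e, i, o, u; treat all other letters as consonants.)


Consonants in 'yil': y, l = 2 consonants.

2


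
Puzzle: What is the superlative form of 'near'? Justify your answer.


Apply superlative formation (add -est): 'near' -> 'nearest'.

nearest


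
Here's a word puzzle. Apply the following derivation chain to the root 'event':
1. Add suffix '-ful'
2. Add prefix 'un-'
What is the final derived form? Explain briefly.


Step 1: Add suffix '-ful' to 'event' = 'eventful'
Step 2: Add prefix 'un-' to 'eventful' = 'uneventful'

uneventful


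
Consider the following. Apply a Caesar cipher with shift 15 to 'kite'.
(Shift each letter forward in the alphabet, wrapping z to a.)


Shift each letter by 15: k -> z, i -> x, t -> i, e -> t. Result: 'zxit'.

zxit


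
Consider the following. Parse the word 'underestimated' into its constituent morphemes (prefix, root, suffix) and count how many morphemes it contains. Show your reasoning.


Step 1: Identify prefix: 'under' (meaning: beneath/insufficient)
Step 2: Identify root: 'estimate'
Step 3: Identify suffix(es): 'ed'
Decomposition: under- (prefix: beneath/insufficient) + estimate (root) + -ed (suffix: past)
Total morphemes: 3

3 morphemes (under- (prefix: beneath/insufficient) + estimate (root) + -ed (suffix: past))


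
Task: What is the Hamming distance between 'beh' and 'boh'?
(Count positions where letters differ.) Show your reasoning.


Alignment:
Position 1: 'b' vs 'b' = match
Position 2: 'e' vs 'o' = DIFFER
Position 3: 'h' vs 'h' = match
Total differences: 1

1


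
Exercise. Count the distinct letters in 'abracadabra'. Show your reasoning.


Unique letters in 'abracadabra': {a, b, c, d, r} = 5 distinct letters.

5


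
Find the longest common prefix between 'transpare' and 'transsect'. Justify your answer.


Compare from the start: 5 characters match: 'trans'. Mismatch at position 6: 'p' vs 's'.

trans


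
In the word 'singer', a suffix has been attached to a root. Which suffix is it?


The word 'singer' = 'sing' (root) + '-er' (suffix). The suffix is '-er'.

er


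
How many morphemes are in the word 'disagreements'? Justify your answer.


Decomposition: dis- (prefix) + agree (root) + -ment (suffix) + -s (plural) = 4 morpheme(s)

4 morphemes


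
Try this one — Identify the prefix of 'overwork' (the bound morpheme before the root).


The word 'overwork' = 'over' (prefix) + 'work' (root). The prefix is 'over'.

over


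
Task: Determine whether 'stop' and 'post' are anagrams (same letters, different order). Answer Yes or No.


Sorted letters of 'stop': 'opst'
Sorted letters of 'post': 'opst'
They match.

Yes


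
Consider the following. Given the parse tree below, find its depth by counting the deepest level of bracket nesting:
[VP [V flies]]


Count bracket nesting levels:
'[' at pos 0: depth = 1
'[' at pos 4: depth = 2
Maximum depth reached: 2

2


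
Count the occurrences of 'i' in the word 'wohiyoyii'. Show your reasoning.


Letter 'i' in 'wohiyoyii': found at position(s) 4, 8, 9 = 3 occurrence(s).

3


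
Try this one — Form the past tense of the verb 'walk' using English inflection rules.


Apply rule: Add -ed. 'walk' becomes 'walked'.

walked


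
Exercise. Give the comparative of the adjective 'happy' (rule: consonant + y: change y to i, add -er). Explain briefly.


Apply comparative formation (consonant + y: change y to i, add -er): 'happy' -> 'happier'.

happier


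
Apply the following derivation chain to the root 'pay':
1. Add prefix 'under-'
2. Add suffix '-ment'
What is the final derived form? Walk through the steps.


Step 1: Add prefix 'under-' to 'pay' = 'underpay'
Step 2: Add suffix '-ment' to 'underpay' = 'underpayment'

underpayment


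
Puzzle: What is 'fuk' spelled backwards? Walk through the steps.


Reverse 'fuk' character by character: 'kuf'.

kuf


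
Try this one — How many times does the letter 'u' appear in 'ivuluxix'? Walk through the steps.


Letter 'u' in 'ivuluxix': found at position(s) 3, 5 = 2 occurrence(s).

2


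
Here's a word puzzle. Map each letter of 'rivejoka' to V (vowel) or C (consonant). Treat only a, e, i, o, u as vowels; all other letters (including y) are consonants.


Letter mapping: r = C, i = V, v = C, e = V, j = C, o = V, k = C, a = V.

CVCVCVCV


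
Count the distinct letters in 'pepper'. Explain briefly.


Unique letters in 'pepper': {e, p, r} = 3 distinct letters.

3


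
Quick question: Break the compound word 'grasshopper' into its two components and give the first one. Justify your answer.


Split 'grasshopper' into 'grass' + 'hopper'. The first part is 'grass'.

grass


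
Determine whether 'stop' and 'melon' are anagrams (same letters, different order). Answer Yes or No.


Sorted letters of 'stop': 'opst'
Sorted letters of 'melon': 'elmno'
They do not match.

No


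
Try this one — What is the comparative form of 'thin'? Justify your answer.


Apply comparative formation (double final consonant, add -er): 'thin' -> 'thinner'.

thinner


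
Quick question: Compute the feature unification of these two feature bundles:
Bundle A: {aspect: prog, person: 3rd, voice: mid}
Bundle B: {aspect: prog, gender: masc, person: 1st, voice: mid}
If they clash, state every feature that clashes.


Compare features:
aspect: A=prog vs B=prog -> unified: prog
gender: A=_ vs B=masc -> unified: masc
person: A=3rd vs B=1st -> CLASH
voice: A=mid vs B=mid -> unified: mid
Clash detected on feature 'person' (3rd vs 1st); unification fails.

CLASH on 'person' (3rd vs 1st)


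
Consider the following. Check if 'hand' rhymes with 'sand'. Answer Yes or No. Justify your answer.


Rime (stressed vowel + following sounds) of 'hand': -and = /ænd/
Rime of 'sand': -and = /ænd/
/ænd/ and /ænd/ are the same ending sound, so the words rhyme.

Yes


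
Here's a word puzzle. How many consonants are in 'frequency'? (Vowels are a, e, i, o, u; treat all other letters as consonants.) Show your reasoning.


Consonants in 'frequency': f, r, q, n, c, y = 6 consonants.

6


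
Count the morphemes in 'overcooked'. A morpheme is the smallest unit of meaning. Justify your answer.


Decomposition: over- (prefix) + cook (root) + -ed (suffix) = 3 morpheme(s)

3 morphemes


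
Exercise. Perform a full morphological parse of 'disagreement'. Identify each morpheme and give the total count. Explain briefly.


Step 1: Identify prefix: 'dis' (meaning: not/apart)
Step 2: Identify root: 'agree'
Step 3: Identify suffix(es): 'ment'
Decomposition: dis- (prefix: not/apart) + agree (root) + -ment (suffix: action/result)
Total morphemes: 3

3 morphemes (dis- (prefix: not/apart) + agree (root) + -ment (suffix: action/result))


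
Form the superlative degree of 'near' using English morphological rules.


Apply superlative formation (add -est): 'near' -> 'nearest'.

nearest


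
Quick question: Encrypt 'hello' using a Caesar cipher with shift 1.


Shift each letter by 1: h -> i, e -> f, l -> m, l -> m, o -> p. Result: 'ifmmp'.

ifmmp


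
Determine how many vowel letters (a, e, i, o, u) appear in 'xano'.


Vowels in 'xano': a, o = 2 vowels.

2


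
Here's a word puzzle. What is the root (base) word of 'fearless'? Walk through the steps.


Remove suffix '-less' from 'fearless' to get root 'fear'.

fear


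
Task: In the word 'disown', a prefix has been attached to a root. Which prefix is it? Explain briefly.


The word 'disown' = 'dis' (prefix) + 'own' (root). The prefix is 'dis'.

dis


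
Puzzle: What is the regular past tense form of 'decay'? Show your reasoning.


Apply rule: Add -ed. 'decay' becomes 'decayed'.

decayed


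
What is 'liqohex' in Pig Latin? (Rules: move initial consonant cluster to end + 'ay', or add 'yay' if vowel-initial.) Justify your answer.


'liqohex': move consonant cluster 'l' to end and add 'ay': 'iqohexlay'.

iqohexlay


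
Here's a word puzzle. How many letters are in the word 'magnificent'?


Spell out 'magnificent' and number each letter: m(1), a(2), g(3), n(4), i(5), f(6), i(7), c(8), e(9), n(10), t(11). Total: 11 letters.

11


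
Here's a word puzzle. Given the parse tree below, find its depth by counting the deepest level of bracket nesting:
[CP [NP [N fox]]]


Count bracket nesting levels:
'[' at pos 0: depth = 1
'[' at pos 4: depth = 2
'[' at pos 8: depth = 3
Maximum depth reached: 3

3


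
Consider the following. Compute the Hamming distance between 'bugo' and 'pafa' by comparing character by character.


Alignment:
Position 1: 'b' vs 'p' = DIFFER
Position 2: 'u' vs 'a' = DIFFER
Position 3: 'g' vs 'f' = DIFFER
Position 4: 'o' vs 'a' = DIFFER
Total differences: 4

4


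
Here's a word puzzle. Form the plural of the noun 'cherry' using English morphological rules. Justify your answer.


Apply rule: Change -y to -ies (consonant + y). 'cherry' becomes 'cherries'.

cherries


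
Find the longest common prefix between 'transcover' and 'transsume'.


Compare from the start: 5 characters match: 'trans'. Mismatch at position 6: 'c' vs 's'.

trans


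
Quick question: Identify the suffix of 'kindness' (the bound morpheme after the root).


The word 'kindness' = 'kind' (root) + '-ness' (suffix). The suffix is '-ness'.

ness


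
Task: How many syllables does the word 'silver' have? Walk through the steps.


Break 'silver' into syllables: sil-ver -> sil | ver = 2 syllables

2 syllables


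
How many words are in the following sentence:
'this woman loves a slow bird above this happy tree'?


Split into words: this | woman | loves | a | slow | bird | above | this | happy | tree = 10 words.

10


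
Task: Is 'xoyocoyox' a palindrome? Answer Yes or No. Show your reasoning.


Forward: 'xoyocoyox'
Reversed: 'xoyocoyox'
They are identical.

Yes


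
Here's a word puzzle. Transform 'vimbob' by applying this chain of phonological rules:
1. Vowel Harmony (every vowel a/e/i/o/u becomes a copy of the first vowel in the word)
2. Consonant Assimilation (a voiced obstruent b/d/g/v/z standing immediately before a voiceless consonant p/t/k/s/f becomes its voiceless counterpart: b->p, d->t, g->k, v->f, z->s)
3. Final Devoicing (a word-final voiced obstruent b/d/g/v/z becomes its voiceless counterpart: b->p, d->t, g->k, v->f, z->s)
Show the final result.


Starting form: 'vimbob'
Rule 1: Vowel Harmony: all vowels become 'i' (matching first vowel). 'vimbob' -> 'vimbib'
Rule 2: Consonant Assimilation: no voiced obstruent (b/d/g/v/z) stands immediately before a voiceless consonant (p/t/k/s/f). No change.
Rule 3: Final Devoicing: word-final voiced obstruent 'b' becomes voiceless 'p'. 'vimbib' -> 'vimbip'
Final form: 'vimbip'

vimbip


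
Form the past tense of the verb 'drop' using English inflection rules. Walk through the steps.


Apply rule: Double final consonant and add -ed. 'drop' becomes 'dropped'.

dropped


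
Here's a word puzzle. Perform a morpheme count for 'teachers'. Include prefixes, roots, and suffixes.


Decomposition: teach (root) + -er (suffix) + -s (plural) = 3 morpheme(s)

3 morphemes


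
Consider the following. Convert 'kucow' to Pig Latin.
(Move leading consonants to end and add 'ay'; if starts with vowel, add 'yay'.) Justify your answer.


'kucow': move consonant cluster 'k' to end and add 'ay': 'ucowkay'.

ucowkay


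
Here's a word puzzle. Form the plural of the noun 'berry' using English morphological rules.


Apply rule: Change -y to -ies (consonant + y). 'berry' becomes 'berries'.

berries


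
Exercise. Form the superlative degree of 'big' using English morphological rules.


Apply superlative formation (double final consonant, add -est): 'big' -> 'biggest'.

biggest


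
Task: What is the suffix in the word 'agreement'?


The word 'agreement' = 'agree' (root) + '-ment' (suffix). The suffix is '-ment'.

ment


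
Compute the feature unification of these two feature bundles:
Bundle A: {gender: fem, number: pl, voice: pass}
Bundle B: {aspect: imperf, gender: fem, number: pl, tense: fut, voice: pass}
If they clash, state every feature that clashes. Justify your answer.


Compare features:
aspect: A=_ vs B=imperf -> unified: imperf
gender: A=fem vs B=fem -> unified: fem
number: A=pl vs B=pl -> unified: pl
tense: A=_ vs B=fut -> unified: fut
voice: A=pass vs B=pass -> unified: pass
No clashes found.

Unified: {aspect: imperf, gender: fem, number: pl, tense: fut, voice: pass}


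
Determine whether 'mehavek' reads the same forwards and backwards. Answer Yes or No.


Forward: 'mehavek'
Reversed: 'kevahem'
They differ.

No


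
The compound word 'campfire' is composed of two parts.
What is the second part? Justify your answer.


Split 'campfire' into 'camp' + 'fire'. The second part is 'fire'.

fire


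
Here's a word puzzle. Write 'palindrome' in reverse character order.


Reverse 'palindrome' character by character: 'emordnilap'.

emordnilap


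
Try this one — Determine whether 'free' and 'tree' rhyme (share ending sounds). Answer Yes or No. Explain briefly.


Rime (stressed vowel + following sounds) of 'free': -ee = /iː/
Rime of 'tree': -ee = /iː/
/iː/ and /iː/ are the same ending sound, so the words rhyme.

Yes


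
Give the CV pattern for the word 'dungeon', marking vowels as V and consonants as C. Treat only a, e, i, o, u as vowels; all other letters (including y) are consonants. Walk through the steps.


Letter mapping: d = C, u = V, n = C, g = C, e = V, o = V, n = C.

CVCCVVC


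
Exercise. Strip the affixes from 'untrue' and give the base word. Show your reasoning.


Remove prefix 'un' from 'untrue' to get root 'true'.

true


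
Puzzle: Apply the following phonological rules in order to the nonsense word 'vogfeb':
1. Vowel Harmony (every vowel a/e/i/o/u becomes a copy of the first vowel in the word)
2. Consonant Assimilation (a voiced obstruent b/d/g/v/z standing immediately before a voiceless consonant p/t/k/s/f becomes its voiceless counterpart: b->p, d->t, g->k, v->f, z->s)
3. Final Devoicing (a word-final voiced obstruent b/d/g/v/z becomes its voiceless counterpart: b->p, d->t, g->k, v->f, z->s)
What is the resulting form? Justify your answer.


Starting form: 'vogfeb'
Rule 1: Vowel Harmony: all vowels become 'o' (matching first vowel). 'vogfeb' -> 'vogfob'
Rule 2: Consonant Assimilation: voiced obstruent before voiceless consonant becomes voiceless ('gf' -> 'kf'). 'vogfob' -> 'vokfob'
Rule 3: Final Devoicing: word-final voiced obstruent 'b' becomes voiceless 'p'. 'vokfob' -> 'vokfop'
Final form: 'vokfop'

vokfop


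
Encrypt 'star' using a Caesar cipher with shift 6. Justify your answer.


Shift each letter by 6: s -> y, t -> z, a -> g, r -> x. Result: 'yzgx'.

yzgx


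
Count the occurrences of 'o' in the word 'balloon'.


Letter 'o' in 'balloon': found at position(s) 5, 6 = 2 occurrence(s).

2


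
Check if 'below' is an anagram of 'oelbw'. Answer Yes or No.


Sorted letters of 'below': 'below'
Sorted letters of 'oelbw': 'below'
They match.

Yes


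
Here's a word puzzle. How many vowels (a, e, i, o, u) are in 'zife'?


Vowels in 'zife': i, e = 2 vowels.

2


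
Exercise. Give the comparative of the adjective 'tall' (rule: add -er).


Apply comparative formation (add -er): 'tall' -> 'taller'.

taller


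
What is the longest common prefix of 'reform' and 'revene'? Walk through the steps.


Compare from the start: 2 characters match: 're'. Mismatch at position 3: 'f' vs 'v'.

re


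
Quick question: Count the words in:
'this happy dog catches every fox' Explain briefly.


Split into words: this | happy | dog | catches | every | fox = 6 words.

6


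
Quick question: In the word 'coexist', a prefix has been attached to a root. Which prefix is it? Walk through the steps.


The word 'coexist' = 'co' (prefix) + 'exist' (root). The prefix is 'co'.

co


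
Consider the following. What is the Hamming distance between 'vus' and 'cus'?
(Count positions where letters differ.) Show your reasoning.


Alignment:
Position 1: 'v' vs 'c' = DIFFER
Position 2: 'u' vs 'u' = match
Position 3: 's' vs 's' = match
Total differences: 1

1


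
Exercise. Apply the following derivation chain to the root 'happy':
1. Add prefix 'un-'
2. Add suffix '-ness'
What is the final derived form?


Step 1: Add prefix 'un-' to 'happy' = 'unhappy'
Step 2: Add suffix '-ness' to 'unhappy' = 'unhappiness'

unhappiness


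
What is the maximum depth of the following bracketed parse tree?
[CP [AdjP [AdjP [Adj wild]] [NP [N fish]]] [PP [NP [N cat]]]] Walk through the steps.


Count bracket nesting levels:
'[' at pos 0: depth = 1
'[' at pos 4: depth = 2
'[' at pos 10: depth = 3
'[' at pos 16: depth = 4
'[' at pos 28: depth = 3
'[' at pos 32: depth = 4
'[' at pos 43: depth = 2
'[' at pos 47: depth = 3
'[' at pos 51: depth = 4
Maximum depth reached: 4

4


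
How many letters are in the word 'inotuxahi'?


Spell out 'inotuxahi' and number each letter: i(1), n(2), o(3), t(4), u(5), x(6), a(7), h(8), i(9). Total: 9 letters.

9


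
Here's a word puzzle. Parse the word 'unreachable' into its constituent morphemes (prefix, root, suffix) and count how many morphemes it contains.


Step 1: Identify prefix: 'un' (meaning: not/reverse)
Step 2: Identify root: 'reach'
Step 3: Identify suffix(es): 'able'
Decomposition: un- (prefix: not/reverse) + reach (root) + -able (suffix: capable of)
Total morphemes: 3

3 morphemes (un- (prefix: not/reverse) + reach (root) + -able (suffix: capable of))


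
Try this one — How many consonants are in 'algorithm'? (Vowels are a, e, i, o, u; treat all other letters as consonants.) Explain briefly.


Consonants in 'algorithm': l, g, r, t, h, m = 6 consonants.

6


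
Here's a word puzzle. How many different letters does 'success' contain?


Unique letters in 'success': {c, e, s, u} = 4 distinct letters.

4


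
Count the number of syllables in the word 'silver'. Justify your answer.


Break 'silver' into syllables: sil-ver -> sil | ver = 2 syllables

2 syllables


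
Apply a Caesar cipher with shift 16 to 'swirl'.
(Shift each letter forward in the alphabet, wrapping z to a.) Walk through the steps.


Shift each letter by 16: s -> i, w -> m, i -> y, r -> h, l -> b. Result: 'imyhb'.

imyhb


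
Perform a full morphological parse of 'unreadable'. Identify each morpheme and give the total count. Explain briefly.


Step 1: Identify prefix: 'un' (meaning: not/reverse)
Step 2: Identify root: 'read'
Step 3: Identify suffix(es): 'able'
Decomposition: un- (prefix: not/reverse) + read (root) + -able (suffix: capable of)
Total morphemes: 3

3 morphemes (un- (prefix: not/reverse) + read (root) + -able (suffix: capable of))


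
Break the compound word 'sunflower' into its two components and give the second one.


Split 'sunflower' into 'sun' + 'flower'. The second part is 'flower'.

flower


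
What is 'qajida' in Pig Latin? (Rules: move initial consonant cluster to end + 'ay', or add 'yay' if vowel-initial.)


'qajida': move consonant cluster 'q' to end and add 'ay': 'ajidaqay'.

ajidaqay


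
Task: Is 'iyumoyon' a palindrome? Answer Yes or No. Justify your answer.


Forward: 'iyumoyon'
Reversed: 'noyomuyi'
They differ.

No


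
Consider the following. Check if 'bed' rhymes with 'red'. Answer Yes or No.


Rime (stressed vowel + following sounds) of 'bed': -ed = /ɛd/
Rime of 'red': -ed = /ɛd/
/ɛd/ and /ɛd/ are the same ending sound, so the words rhyme.

Yes


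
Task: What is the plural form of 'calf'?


Apply rule: Change -f to -ves. 'calf' becomes 'calves'.

calves


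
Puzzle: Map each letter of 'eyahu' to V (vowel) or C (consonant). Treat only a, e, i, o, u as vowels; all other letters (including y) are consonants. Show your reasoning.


Letter mapping: e = V, y = C, a = V, h = C, u = V.

VCVCV


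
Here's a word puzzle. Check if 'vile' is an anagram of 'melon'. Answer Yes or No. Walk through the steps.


Sorted letters of 'vile': 'eilv'
Sorted letters of 'melon': 'elmno'
They do not match.

No


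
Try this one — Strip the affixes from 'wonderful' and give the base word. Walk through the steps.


Remove suffix '-ful' from 'wonderful' to get root 'wonder'.

wonder


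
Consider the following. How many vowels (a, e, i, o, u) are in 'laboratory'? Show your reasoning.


Vowels in 'laboratory': a, o, a, o = 4 vowels.

4


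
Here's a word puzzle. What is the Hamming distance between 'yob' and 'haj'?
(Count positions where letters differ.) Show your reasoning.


Alignment:
Position 1: 'y' vs 'h' = DIFFER
Position 2: 'o' vs 'a' = DIFFER
Position 3: 'b' vs 'j' = DIFFER
Total differences: 3

3


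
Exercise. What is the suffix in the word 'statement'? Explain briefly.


The word 'statement' = 'state' (root) + '-ment' (suffix). The suffix is '-ment'.

ment


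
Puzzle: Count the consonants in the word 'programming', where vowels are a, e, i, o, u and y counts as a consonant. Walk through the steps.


Consonants in 'programming': p, r, g, r, m, m, n, g = 8 consonants.

8


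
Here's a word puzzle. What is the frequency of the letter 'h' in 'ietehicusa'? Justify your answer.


Letter 'h' in 'ietehicusa': found at position(s) 5 = 1 occurrence(s).

1


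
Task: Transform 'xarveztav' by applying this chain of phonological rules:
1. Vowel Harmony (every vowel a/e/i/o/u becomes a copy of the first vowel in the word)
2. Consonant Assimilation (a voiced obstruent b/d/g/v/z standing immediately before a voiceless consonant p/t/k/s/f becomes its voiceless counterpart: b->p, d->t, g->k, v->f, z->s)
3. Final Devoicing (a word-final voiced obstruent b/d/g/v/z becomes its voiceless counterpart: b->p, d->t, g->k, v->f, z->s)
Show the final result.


Starting form: 'xarveztav'
Rule 1: Vowel Harmony: all vowels become 'a' (matching first vowel). 'xarveztav' -> 'xarvaztav'
Rule 2: Consonant Assimilation: voiced obstruent before voiceless consonant becomes voiceless ('zt' -> 'st'). 'xarvaztav' -> 'xarvastav'
Rule 3: Final Devoicing: word-final voiced obstruent 'v' becomes voiceless 'f'. 'xarvastav' -> 'xarvastaf'
Final form: 'xarvastaf'

xarvastaf


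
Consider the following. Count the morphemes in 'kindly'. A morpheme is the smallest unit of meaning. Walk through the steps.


Decomposition: kind (root) + -ly (suffix) = 2 morpheme(s)

2 morphemes


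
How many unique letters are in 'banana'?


Unique letters in 'banana': {a, b, n} = 3 distinct letters.

3


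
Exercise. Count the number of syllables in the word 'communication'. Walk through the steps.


Break 'communication' into syllables: com-mu-ni-ca-tion -> com | mu | ni | ca | tion = 5 syllables

5 syllables


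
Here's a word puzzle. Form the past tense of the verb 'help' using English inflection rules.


Apply rule: Add -ed. 'help' becomes 'helped'.

helped


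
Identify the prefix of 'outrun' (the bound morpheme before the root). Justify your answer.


The word 'outrun' = 'out' (prefix) + 'run' (root). The prefix is 'out'.

out


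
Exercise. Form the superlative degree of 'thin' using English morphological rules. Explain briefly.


Apply superlative formation (double final consonant, add -est): 'thin' -> 'thinnest'.

thinnest


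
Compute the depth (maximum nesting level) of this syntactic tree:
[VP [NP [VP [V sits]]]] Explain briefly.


Count bracket nesting levels:
'[' at pos 0: depth = 1
'[' at pos 4: depth = 2
'[' at pos 8: depth = 3
'[' at pos 12: depth = 4
Maximum depth reached: 4

4


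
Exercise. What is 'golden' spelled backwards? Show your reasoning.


Reverse 'golden' character by character: 'nedlog'.

nedlog


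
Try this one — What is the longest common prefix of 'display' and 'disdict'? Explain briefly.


Compare from the start: 3 characters match: 'dis'. Mismatch at position 4: 'p' vs 'd'.

dis


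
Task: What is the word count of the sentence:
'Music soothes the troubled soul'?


Split into words: Music | soothes | the | troubled | soul = 5 words.

5


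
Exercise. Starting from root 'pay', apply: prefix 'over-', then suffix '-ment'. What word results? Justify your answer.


Step 1: Add prefix 'over-' to 'pay' = 'overpay'
Step 2: Add suffix '-ment' to 'overpay' = 'overpayment'

overpayment


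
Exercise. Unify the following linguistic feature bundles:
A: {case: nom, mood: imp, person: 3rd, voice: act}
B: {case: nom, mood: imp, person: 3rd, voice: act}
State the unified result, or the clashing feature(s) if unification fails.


Compare features:
case: A=nom vs B=nom -> unified: nom
mood: A=imp vs B=imp -> unified: imp
person: A=3rd vs B=3rd -> unified: 3rd
voice: A=act vs B=act -> unified: act
No clashes found.

Unified: {case: nom, mood: imp, person: 3rd, voice: act}
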